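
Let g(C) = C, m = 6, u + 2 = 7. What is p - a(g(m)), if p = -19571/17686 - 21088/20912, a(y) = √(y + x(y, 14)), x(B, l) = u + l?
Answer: -164467455/23115602 ≈ -7.1150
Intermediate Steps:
u = 5 (u = -2 + 7 = 5)
x(B, l) = 5 + l
a(y) = √(19 + y) (a(y) = √(y + (5 + 14)) = √(y + 19) = √(19 + y))
p = -48889445/23115602 (p = -19571*1/17686 - 21088*1/20912 = -19571/17686 - 1318/1307 = -48889445/23115602 ≈ -2.1150)
p - a(g(m)) = -48889445/23115602 - √(19 + 6) = -48889445/23115602 - √25 = -48889445/23115602 - 1*5 = -48889445/23115602 - 5 = -164467455/23115602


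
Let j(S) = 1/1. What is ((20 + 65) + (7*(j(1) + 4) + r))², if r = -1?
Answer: 14161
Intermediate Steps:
j(S) = 1
((20 + 65) + (7*(j(1) + 4) + r))² = ((20 + 65) + (7*(1 + 4) - 1))² = (85 + (7*5 - 1))² = (85 + (35 - 1))² = (85 + 34)² = 119² = 14161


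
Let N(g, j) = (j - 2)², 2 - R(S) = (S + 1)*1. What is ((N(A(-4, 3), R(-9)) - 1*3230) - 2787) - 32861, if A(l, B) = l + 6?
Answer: -38814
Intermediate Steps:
A(l, B) = 6 + l
R(S) = 1 - S (R(S) = 2 - (S + 1) = 2 - (1 + S) = 2 + (-1 - S) = 1 - S)
N(g, j) = (-2 + j)²
((N(A(-4, 3), R(-9)) - 1*3230) - 2787) - 32861 = (((-2 + (1 - 1*(-9)))² - 1*3230) - 2787) - 32861 = (((-2 + (1 + 9))² - 3230) - 2787) - 32861 = (((-2 + 10)² - 3230) - 2787) - 32861 = ((8² - 3230) - 2787) - 32861 = ((64 - 3230) - 2787) - 32861 = (-3166 - 2787) - 32861 = -5953 - 32861 = -38814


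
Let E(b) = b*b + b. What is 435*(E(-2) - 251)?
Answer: -108315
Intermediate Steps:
E(b) = b + b² (E(b) = b² + b = b + b²)
435*(E(-2) - 251) = 435*(-2*(1 - 2) - 251) = 435*(-2*(-1) - 251) = 435*(2 - 251) = 435*(-249) = -108315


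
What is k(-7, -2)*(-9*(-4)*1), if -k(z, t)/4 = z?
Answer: 1008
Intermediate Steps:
k(z, t) = -4*z
k(-7, -2)*(-9*(-4)*1) = (-4*(-7))*(-9*(-4)*1) = 28*(36*1) = 28*36 = 1008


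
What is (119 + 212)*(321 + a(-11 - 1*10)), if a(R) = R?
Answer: 99300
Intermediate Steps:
(119 + 212)*(321 + a(-11 - 1*10)) = (119 + 212)*(321 + (-11 - 1*10)) = 331*(321 + (-11 - 10)) = 331*(321 - 21) = 331*300 = 99300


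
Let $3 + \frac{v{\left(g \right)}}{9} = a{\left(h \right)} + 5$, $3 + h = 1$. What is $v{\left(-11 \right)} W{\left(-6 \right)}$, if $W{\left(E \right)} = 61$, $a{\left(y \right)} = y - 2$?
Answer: $-1098$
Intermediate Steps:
$h = -2$ ($h = -3 + 1 = -2$)
$a{\left(y \right)} = -2 + y$
$v{\left(g \right)} = -18$ ($v{\left(g \right)} = -27 + 9 \left(\left(-2 - 2\right) + 5\right) = -27 + 9 \left(-4 + 5\right) = -27 + 9 \cdot 1 = -27 + 9 = -18$)
$v{\left(-11 \right)} W{\left(-6 \right)} = \left(-18\right) 61 = -1098$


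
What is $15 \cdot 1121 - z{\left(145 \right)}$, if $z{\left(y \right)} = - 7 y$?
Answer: $17830$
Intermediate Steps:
$15 \cdot 1121 - z{\left(145 \right)} = 15 \cdot 1121 - \left(-7\right) 145 = 16815 - -1015 = 16815 + 1015 = 17830$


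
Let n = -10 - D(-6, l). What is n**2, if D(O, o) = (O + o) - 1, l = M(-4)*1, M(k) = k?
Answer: 1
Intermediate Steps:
l = -4 (l = -4*1 = -4)
D(O, o) = -1 + O + o
n = 1 (n = -10 - (-1 - 6 - 4) = -10 - 1*(-11) = -10 + 11 = 1)
n**2 = 1**2 = 1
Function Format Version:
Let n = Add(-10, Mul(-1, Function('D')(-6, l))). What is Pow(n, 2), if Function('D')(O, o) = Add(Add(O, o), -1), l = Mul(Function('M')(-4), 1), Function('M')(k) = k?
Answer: 1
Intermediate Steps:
l = -4 (l = Mul(-4, 1) = -4)
Function('D')(O, o) = Add(-1, O, o)
n = 1 (n = Add(-10, Mul(-1, Add(-1, -6, -4))) = Add(-10, Mul(-1, -11)) = Add(-10, 11) = 1)
Pow(n, 2) = Pow(1, 2) = 1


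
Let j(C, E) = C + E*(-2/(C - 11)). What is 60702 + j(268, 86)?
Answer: 15669118/257 ≈ 60969.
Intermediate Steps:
j(C, E) = C - 2*E/(-11 + C) (j(C, E) = C + E*(-2/(-11 + C)) = C - 2*E/(-11 + C))
60702 + j(268, 86) = 60702 + (268² - 11*268 - 2*86)/(-11 + 268) = 60702 + (71824 - 2948 - 172)/257 = 60702 + (1/257)*68704 = 60702 + 68704/257 = 15669118/257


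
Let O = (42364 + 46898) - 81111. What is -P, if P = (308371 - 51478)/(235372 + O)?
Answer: -36699/34789 ≈ -1.0549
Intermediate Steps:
O = 8151 (O = 89262 - 81111 = 8151)
P = 36699/34789 (P = (308371 - 51478)/(235372 + 8151) = 256893/243523 = 256893*(1/243523) = 36699/34789 ≈ 1.0549)
-P = -1*36699/34789 = -36699/34789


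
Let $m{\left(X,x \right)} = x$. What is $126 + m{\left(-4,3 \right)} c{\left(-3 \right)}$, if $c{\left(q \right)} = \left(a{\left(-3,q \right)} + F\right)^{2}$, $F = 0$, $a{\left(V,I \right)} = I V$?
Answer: $369$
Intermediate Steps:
$c{\left(q \right)} = 9 q^{2}$ ($c{\left(q \right)} = \left(q \left(-3\right) + 0\right)^{2} = \left(- 3 q + 0\right)^{2} = \left(- 3 q\right)^{2} = 9 q^{2}$)
$126 + m{\left(-4,3 \right)} c{\left(-3 \right)} = 126 + 3 \cdot 9 \left(-3\right)^{2} = 126 + 3 \cdot 9 \cdot 9 = 126 + 3 \cdot 81 = 126 + 243 = 369$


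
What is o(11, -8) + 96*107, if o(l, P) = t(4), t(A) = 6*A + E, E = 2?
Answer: 10298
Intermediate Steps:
t(A) = 2 + 6*A (t(A) = 6*A + 2 = 2 + 6*A)
o(l, P) = 26 (o(l, P) = 2 + 6*4 = 2 + 24 = 26)
o(11, -8) + 96*107 = 26 + 96*107 = 26 + 10272 = 10298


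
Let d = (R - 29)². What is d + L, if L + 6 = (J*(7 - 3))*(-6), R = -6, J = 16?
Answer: 835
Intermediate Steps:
d = 1225 (d = (-6 - 29)² = (-35)² = 1225)
L = -390 (L = -6 + (16*(7 - 3))*(-6) = -6 + (16*4)*(-6) = -6 + 64*(-6) = -6 - 384 = -390)
d + L = 1225 - 390 = 835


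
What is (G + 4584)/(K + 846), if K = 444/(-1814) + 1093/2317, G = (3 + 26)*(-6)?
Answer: 9267698790/1778362051 ≈ 5.2114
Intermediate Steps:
G = -174 (G = 29*(-6) = -174)
K = 476977/2101519 (K = 444*(-1/1814) + 1093*(1/2317) = -222/907 + 1093/2317 = 476977/2101519 ≈ 0.22697)
(G + 4584)/(K + 846) = (-174 + 4584)/(476977/2101519 + 846) = 4410/(1778362051/2101519) = 4410*(2101519/1778362051) = 9267698790/1778362051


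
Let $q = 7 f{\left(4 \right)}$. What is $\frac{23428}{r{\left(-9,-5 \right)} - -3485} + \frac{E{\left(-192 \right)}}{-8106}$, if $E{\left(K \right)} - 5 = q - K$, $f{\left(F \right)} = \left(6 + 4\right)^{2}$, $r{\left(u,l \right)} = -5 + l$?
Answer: $\frac{62263431}{9389450} \approx 6.6312$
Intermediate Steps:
$f{\left(F \right)} = 100$ ($f{\left(F \right)} = 10^{2} = 100$)
$q = 700$ ($q = 7 \cdot 100 = 700$)
$E{\left(K \right)} = 705 - K$ ($E{\left(K \right)} = 5 - \left(-700 + K\right) = 705 - K$)
$\frac{23428}{r{\left(-9,-5 \right)} - -3485} + \frac{E{\left(-192 \right)}}{-8106} = \frac{23428}{\left(-5 - 5\right) - -3485} + \frac{705 - -192}{-8106} = \frac{23428}{-10 + 3485} + \left(705 + 192\right) \left(- \frac{1}{8106}\right) = \frac{23428}{3475} + 897 \left(- \frac{1}{8106}\right) = 23428 \cdot \frac{1}{3475} - \frac{299}{2702} = \frac{23428}{3475} - \frac{299}{2702} = \frac{62263431}{9389450}$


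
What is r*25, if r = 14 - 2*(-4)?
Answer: 550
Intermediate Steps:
r = 22 (r = 14 + 8 = 22)
r*25 = 22*25 = 550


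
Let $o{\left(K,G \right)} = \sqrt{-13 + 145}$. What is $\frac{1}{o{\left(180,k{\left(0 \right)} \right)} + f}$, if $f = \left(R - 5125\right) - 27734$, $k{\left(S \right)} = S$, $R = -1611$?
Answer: $- \frac{5745}{198030128} - \frac{\sqrt{33}}{594090384} \approx -2.902 \cdot 10^{-5}$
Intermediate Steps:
$f = -34470$ ($f = \left(-1611 - 5125\right) - 27734 = -6736 - 27734 = -34470$)
$o{\left(K,G \right)} = 2 \sqrt{33}$ ($o{\left(K,G \right)} = \sqrt{132} = 2 \sqrt{33}$)
$\frac{1}{o{\left(180,k{\left(0 \right)} \right)} + f} = \frac{1}{2 \sqrt{33} - 34470} = \frac{1}{-34470 + 2 \sqrt{33}}$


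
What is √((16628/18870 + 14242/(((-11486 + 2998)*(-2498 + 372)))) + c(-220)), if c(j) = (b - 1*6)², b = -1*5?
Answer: √220821103653063335270310/42564794820 ≈ 11.040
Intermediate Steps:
b = -5
c(j) = 121 (c(j) = (-5 - 1*6)² = (-5 - 6)² = (-11)² = 121)
√((16628/18870 + 14242/(((-11486 + 2998)*(-2498 + 372)))) + c(-220)) = √((16628/18870 + 14242/(((-11486 + 2998)*(-2498 + 372)))) + 121) = √((16628*(1/18870) + 14242/((-8488*(-2126)))) + 121) = √((8314/9435 + 14242/18045488) + 121) = √((8314/9435 + 14242*(1/18045488)) + 121) = √((8314/9435 + 7121/9022744) + 121) = √(75082280251/85129589640 + 121) = √(10375762626691/85129589640) = √220821103653063335270310/42564794820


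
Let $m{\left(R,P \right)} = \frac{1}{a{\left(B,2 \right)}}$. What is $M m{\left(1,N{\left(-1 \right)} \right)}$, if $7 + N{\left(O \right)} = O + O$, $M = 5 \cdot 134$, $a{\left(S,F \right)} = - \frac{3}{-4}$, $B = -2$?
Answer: $\frac{2680}{3} \approx 893.33$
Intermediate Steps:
$a{\left(S,F \right)} = \frac{3}{4}$ ($a{\left(S,F \right)} = \left(-3\right) \left(- \frac{1}{4}\right) = \frac{3}{4}$)
$M = 670$
$N{\left(O \right)} = -7 + 2 O$ ($N{\left(O \right)} = -7 + \left(O + O\right) = -7 + 2 O$)
$m{\left(R,P \right)} = \frac{4}{3}$ ($m{\left(R,P \right)} = \frac{1}{\frac{3}{4}} = \frac{4}{3}$)
$M m{\left(1,N{\left(-1 \right)} \right)} = 670 \cdot \frac{4}{3} = \frac{2680}{3}$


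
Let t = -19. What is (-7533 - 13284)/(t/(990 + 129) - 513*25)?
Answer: 23294223/14351194 ≈ 1.6232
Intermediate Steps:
(-7533 - 13284)/(t/(990 + 129) - 513*25) = (-7533 - 13284)/(-19/(990 + 129) - 513*25) = -20817/(-19/1119 - 12825) = -20817/(-14351194/1119) = -20817*(-1119/14351194) = 23294223/14351194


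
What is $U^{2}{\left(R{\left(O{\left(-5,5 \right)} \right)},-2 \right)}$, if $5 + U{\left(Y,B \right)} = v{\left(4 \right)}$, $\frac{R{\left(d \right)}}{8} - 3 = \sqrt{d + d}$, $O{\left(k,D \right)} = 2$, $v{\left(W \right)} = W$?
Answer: $1$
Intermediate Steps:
$R{\left(d \right)} = 24 + 8 \sqrt{2} \sqrt{d}$ ($R{\left(d \right)} = 24 + 8 \sqrt{d + d} = 24 + 8 \sqrt{2 d} = 24 + 8 \sqrt{2} \sqrt{d}$)
$U{\left(Y,B \right)} = -1$ ($U{\left(Y,B \right)} = -5 + 4 = -1$)
$U^{2}{\left(R{\left(O{\left(-5,5 \right)} \right)},-2 \right)} = \left(-1\right)^{2} = 1$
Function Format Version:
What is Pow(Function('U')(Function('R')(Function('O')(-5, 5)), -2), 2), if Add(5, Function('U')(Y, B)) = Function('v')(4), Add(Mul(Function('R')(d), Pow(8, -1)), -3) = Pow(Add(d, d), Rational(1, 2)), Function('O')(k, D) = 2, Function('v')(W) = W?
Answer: 1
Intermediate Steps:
Function('R')(d) = Add(24, Mul(8, Pow(2, Rational(1, 2)), Pow(d, Rational(1, 2)))) (Function('R')(d) = Add(24, Mul(8, Pow(Add(d, d), Rational(1, 2)))) = Add(24, Mul(8, Pow(Mul(2, d), Rational(1, 2)))) = Add(24, Mul(8, Mul(Pow(2, Rational(1, 2)), Pow(d, Rational(1, 2))))) = Add(24, Mul(8, Pow(2, Rational(1, 2)), Pow(d, Rational(1, 2)))))
Function('U')(Y, B) = -1 (Function('U')(Y, B) = Add(-5, 4) = -1)
Pow(Function('U')(Function('R')(Function('O')(-5, 5)), -2), 2) = Pow(-1, 2) = 1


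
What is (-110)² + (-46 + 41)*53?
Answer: 11835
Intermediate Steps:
(-110)² + (-46 + 41)*53 = 12100 - 5*53 = 12100 - 265 = 11835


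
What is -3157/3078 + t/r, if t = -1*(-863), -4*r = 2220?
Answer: -1469483/569430 ≈ -2.5806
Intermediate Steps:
r = -555 (r = -¼*2220 = -555)
t = 863
-3157/3078 + t/r = -3157/3078 + 863/(-555) = -3157*1/3078 + 863*(-1/555) = -3157/3078 - 863/555 = -1469483/569430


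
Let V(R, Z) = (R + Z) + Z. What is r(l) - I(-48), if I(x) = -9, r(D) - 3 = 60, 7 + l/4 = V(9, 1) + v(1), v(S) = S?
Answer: 72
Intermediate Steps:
V(R, Z) = R + 2*Z
l = 20 (l = -28 + 4*((9 + 2*1) + 1) = -28 + 4*((9 + 2) + 1) = -28 + 4*(11 + 1) = -28 + 4*12 = -28 + 48 = 20)
r(D) = 63 (r(D) = 3 + 60 = 63)
r(l) - I(-48) = 63 - 1*(-9) = 63 + 9 = 72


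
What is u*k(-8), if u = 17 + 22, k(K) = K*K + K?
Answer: 2184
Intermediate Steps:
k(K) = K + K**2 (k(K) = K**2 + K = K + K**2)
u = 39
u*k(-8) = 39*(-8*(1 - 8)) = 39*(-8*(-7)) = 39*56 = 2184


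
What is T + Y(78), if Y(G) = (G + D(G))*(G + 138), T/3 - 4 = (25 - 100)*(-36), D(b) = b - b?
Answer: 24960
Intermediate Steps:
D(b) = 0
T = 8112 (T = 12 + 3*((25 - 100)*(-36)) = 12 + 3*(-75*(-36)) = 12 + 3*2700 = 12 + 8100 = 8112)
Y(G) = G*(138 + G) (Y(G) = (G + 0)*(G + 138) = G*(138 + G))
T + Y(78) = 8112 + 78*(138 + 78) = 8112 + 78*216 = 8112 + 16848 = 24960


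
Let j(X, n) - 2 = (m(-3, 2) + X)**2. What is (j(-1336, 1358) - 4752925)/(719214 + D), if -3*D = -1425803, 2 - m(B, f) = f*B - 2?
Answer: -8983941/3583445 ≈ -2.5071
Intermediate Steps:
m(B, f) = 4 - B*f (m(B, f) = 2 - (f*B - 2) = 2 - (B*f - 2) = 2 - (-2 + B*f) = 2 + (2 - B*f) = 4 - B*f)
j(X, n) = 2 + (10 + X)**2 (j(X, n) = 2 + ((4 - 1*(-3)*2) + X)**2 = 2 + ((4 + 6) + X)**2 = 2 + (10 + X)**2)
D = 1425803/3 (D = -1/3*(-1425803) = 1425803/3 ≈ 4.7527e+5)
(j(-1336, 1358) - 4752925)/(719214 + D) = ((2 + (10 - 1336)**2) - 4752925)/(719214 + 1425803/3) = ((2 + (-1326)**2) - 4752925)/(3583445/3) = ((2 + 1758276) - 4752925)*(3/3583445) = (1758278 - 4752925)*(3/3583445) = -2994647*3/3583445 = -8983941/3583445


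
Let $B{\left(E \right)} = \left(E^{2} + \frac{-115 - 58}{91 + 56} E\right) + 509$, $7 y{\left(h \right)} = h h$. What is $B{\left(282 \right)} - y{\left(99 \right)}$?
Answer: $\frac{3836748}{49} \approx 78301.0$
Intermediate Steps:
$y{\left(h \right)} = \frac{h^{2}}{7}$ ($y{\left(h \right)} = \frac{h h}{7} = \frac{h^{2}}{7}$)
$B{\left(E \right)} = 509 + E^{2} - \frac{173 E}{147}$ ($B{\left(E \right)} = \left(E^{2} + - \frac{173}{147} E\right) + 509 = \left(E^{2} + \left(-173\right) \frac{1}{147} E\right) + 509 = \left(E^{2} - \frac{173 E}{147}\right) + 509 = 509 + E^{2} - \frac{173 E}{147}$)
$B{\left(282 \right)} - y{\left(99 \right)} = \left(509 + 282^{2} - \frac{16262}{49}\right) - \frac{99^{2}}{7} = \left(509 + 79524 - \frac{16262}{49}\right) - \frac{1}{7} \cdot 9801 = \frac{3905355}{49} - \frac{9801}{7} = \frac{3836748}{49}$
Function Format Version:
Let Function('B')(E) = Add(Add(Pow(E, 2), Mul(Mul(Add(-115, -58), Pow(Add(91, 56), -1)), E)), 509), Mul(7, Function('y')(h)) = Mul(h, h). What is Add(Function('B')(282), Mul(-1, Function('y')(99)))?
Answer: Rational(3836748, 49) ≈ 78301.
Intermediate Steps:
Function('y')(h) = Mul(Rational(1, 7), Pow(h, 2)) (Function('y')(h) = Mul(Rational(1, 7), Mul(h, h)) = Mul(Rational(1, 7), Pow(h, 2)))
Function('B')(E) = Add(509, Pow(E, 2), Mul(Rational(-173, 147), E)) (Function('B')(E) = Add(Add(Pow(E, 2), Mul(Mul(-173, Pow(147, -1)), E)), 509) = Add(Add(Pow(E, 2), Mul(Mul(-173, Rational(1, 147)), E)), 509) = Add(Add(Pow(E, 2), Mul(Rational(-173, 147), E)), 509) = Add(509, Pow(E, 2), Mul(Rational(-173, 147), E)))
Add(Function('B')(282), Mul(-1, Function('y')(99))) = Add(Add(509, Pow(282, 2), Mul(Rational(-173, 147), 282)), Mul(-1, Mul(Rational(1, 7), Pow(99, 2)))) = Add(Add(509, 79524, Rational(-16262, 49)), Mul(-1, Mul(Rational(1, 7), 9801))) = Add(Rational(3905355, 49), Mul(-1, Rational(9801, 7))) = Add(Rational(3905355, 49), Rational(-9801, 7)) = Rational(3836748, 49)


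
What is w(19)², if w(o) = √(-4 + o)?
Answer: 15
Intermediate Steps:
w(19)² = (√(-4 + 19))² = (√15)² = 15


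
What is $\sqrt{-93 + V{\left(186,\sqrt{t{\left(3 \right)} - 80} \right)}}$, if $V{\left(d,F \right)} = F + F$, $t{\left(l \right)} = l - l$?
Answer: $\sqrt{-93 + 8 i \sqrt{5}} \approx 0.92326 + 9.6877 i$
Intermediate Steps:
$t{\left(l \right)} = 0$
$V{\left(d,F \right)} = 2 F$
$\sqrt{-93 + V{\left(186,\sqrt{t{\left(3 \right)} - 80} \right)}} = \sqrt{-93 + 2 \sqrt{0 - 80}} = \sqrt{-93 + 2 \sqrt{-80}} = \sqrt{-93 + 2 \cdot 4 i \sqrt{5}} = \sqrt{-93 + 8 i \sqrt{5}}$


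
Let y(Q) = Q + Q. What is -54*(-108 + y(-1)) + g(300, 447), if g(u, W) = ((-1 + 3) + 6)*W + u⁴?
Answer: 8100009516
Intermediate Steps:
y(Q) = 2*Q
g(u, W) = u⁴ + 8*W (g(u, W) = (2 + 6)*W + u⁴ = 8*W + u⁴ = u⁴ + 8*W)
-54*(-108 + y(-1)) + g(300, 447) = -54*(-108 + 2*(-1)) + (300⁴ + 8*447) = -54*(-108 - 2) + (8100000000 + 3576) = -54*(-110) + 8100003576 = 5940 + 8100003576 = 8100009516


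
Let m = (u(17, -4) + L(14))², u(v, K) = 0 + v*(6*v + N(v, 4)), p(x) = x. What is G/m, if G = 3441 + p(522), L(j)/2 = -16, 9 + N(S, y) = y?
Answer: 1321/871563 ≈ 0.0015157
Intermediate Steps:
N(S, y) = -9 + y
u(v, K) = v*(-5 + 6*v) (u(v, K) = 0 + v*(6*v + (-9 + 4)) = 0 + v*(6*v - 5) = 0 + v*(-5 + 6*v) = v*(-5 + 6*v))
L(j) = -32 (L(j) = 2*(-16) = -32)
m = 2614689 (m = (17*(-5 + 6*17) - 32)² = (17*(-5 + 102) - 32)² = (17*97 - 32)² = (1649 - 32)² = 1617² = 2614689)
G = 3963 (G = 3441 + 522 = 3963)
G/m = 3963/2614689 = 3963*(1/2614689) = 1321/871563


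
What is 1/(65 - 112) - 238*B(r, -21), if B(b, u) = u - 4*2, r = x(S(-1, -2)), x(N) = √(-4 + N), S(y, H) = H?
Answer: 324393/47 ≈ 6902.0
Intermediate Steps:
r = I*√6 (r = √(-4 - 2) = √(-6) = I*√6 ≈ 2.4495*I)
B(b, u) = -8 + u (B(b, u) = u - 8 = -8 + u)
1/(65 - 112) - 238*B(r, -21) = 1/(65 - 112) - 238*(-8 - 21) = 1/(-47) - 238*(-29) = -1/47 + 6902 = 324393/47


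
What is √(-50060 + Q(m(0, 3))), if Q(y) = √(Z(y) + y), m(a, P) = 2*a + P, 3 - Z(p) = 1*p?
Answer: √(-50060 + √3) ≈ 223.74*I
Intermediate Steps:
Z(p) = 3 - p
m(a, P) = P + 2*a
Q(y) = √3 (Q(y) = √((3 - y) + y) = √3)
√(-50060 + Q(m(0, 3))) = √(-50060 + √3)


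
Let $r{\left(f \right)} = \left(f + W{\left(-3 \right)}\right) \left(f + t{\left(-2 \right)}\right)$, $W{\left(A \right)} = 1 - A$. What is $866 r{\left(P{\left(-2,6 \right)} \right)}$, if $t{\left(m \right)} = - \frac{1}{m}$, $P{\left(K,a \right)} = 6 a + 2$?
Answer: $1400322$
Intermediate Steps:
$P{\left(K,a \right)} = 2 + 6 a$
$r{\left(f \right)} = \left(\frac{1}{2} + f\right) \left(4 + f\right)$ ($r{\left(f \right)} = \left(f + \left(1 - -3\right)\right) \left(f - \frac{1}{-2}\right) = \left(f + \left(1 + 3\right)\right) \left(f - - \frac{1}{2}\right) = \left(f + 4\right) \left(f + \frac{1}{2}\right) = \left(4 + f\right) \left(\frac{1}{2} + f\right) = \left(\frac{1}{2} + f\right) \left(4 + f\right)$)
$866 r{\left(P{\left(-2,6 \right)} \right)} = 866 \left(2 + \left(2 + 6 \cdot 6\right)^{2} + \frac{9 \left(2 + 6 \cdot 6\right)}{2}\right) = 866 \left(2 + \left(2 + 36\right)^{2} + \frac{9 \left(2 + 36\right)}{2}\right) = 866 \left(2 + 38^{2} + \frac{9}{2} \cdot 38\right) = 866 \left(2 + 1444 + 171\right) = 866 \cdot 1617 = 1400322$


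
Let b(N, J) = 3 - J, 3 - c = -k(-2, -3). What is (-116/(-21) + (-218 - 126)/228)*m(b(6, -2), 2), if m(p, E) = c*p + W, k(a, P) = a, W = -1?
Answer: 2136/133 ≈ 16.060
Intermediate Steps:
c = 1 (c = 3 - (-1)*(-2) = 3 - 1*2 = 3 - 2 = 1)
m(p, E) = -1 + p (m(p, E) = 1*p - 1 = p - 1 = -1 + p)
(-116/(-21) + (-218 - 126)/228)*m(b(6, -2), 2) = (-116/(-21) + (-218 - 126)/228)*(-1 + (3 - 1*(-2))) = (-116*(-1/21) - 344*1/228)*(-1 + (3 + 2)) = (116/21 - 86/57)*(-1 + 5) = (534/133)*4 = 2136/133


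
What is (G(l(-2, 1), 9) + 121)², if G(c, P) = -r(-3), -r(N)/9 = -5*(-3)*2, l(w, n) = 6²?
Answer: 152881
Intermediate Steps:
l(w, n) = 36
r(N) = -270 (r(N) = -9*(-5*(-3))*2 = -135*2 = -9*30 = -270)
G(c, P) = 270 (G(c, P) = -1*(-270) = 270)
(G(l(-2, 1), 9) + 121)² = (270 + 121)² = 391² = 152881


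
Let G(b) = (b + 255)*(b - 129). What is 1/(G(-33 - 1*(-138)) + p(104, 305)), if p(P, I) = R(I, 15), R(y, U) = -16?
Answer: -1/8656 ≈ -0.00011553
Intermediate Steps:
G(b) = (-129 + b)*(255 + b) (G(b) = (255 + b)*(-129 + b) = (-129 + b)*(255 + b))
p(P, I) = -16
1/(G(-33 - 1*(-138)) + p(104, 305)) = 1/((-32895 + (-33 - 1*(-138))² + 126*(-33 - 1*(-138))) - 16) = 1/((-32895 + (-33 + 138)² + 126*(-33 + 138)) - 16) = 1/((-32895 + 105² + 126*105) - 16) = 1/((-32895 + 11025 + 13230) - 16) = 1/(-8640 - 16) = 1/(-8656) = -1/8656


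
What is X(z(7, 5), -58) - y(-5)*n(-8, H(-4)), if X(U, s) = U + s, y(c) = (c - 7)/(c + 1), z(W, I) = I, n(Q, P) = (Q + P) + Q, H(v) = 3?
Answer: -14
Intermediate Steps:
n(Q, P) = P + 2*Q (n(Q, P) = (P + Q) + Q = P + 2*Q)
y(c) = (-7 + c)/(1 + c)
X(z(7, 5), -58) - y(-5)*n(-8, H(-4)) = (5 - 58) - (-7 - 5)/(1 - 5)*(3 + 2*(-8)) = -53 - -12/(-4)*(3 - 16) = -53 - (-¼*(-12))*(-13) = -53 - 3*(-13) = -53 - 1*(-39) = -53 + 39 = -14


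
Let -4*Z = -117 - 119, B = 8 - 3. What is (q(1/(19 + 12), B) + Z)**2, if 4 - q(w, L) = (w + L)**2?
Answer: 1310946849/923521 ≈ 1419.5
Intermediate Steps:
B = 5
q(w, L) = 4 - (L + w)**2 (q(w, L) = 4 - (w + L)**2 = 4 - (L + w)**2)
Z = 59 (Z = -(-117 - 119)/4 = -1/4*(-236) = 59)
(q(1/(19 + 12), B) + Z)**2 = ((4 - (5 + 1/(19 + 12))**2) + 59)**2 = ((4 - (5 + 1/31)**2) + 59)**2 = ((4 - (156/31)**2) + 59)**2 = ((4 - 1*24336/961) + 59)**2 = ((4 - 24336/961) + 59)**2 = (-20492/961 + 59)**2 = (36207/961)**2 = 1310946849/923521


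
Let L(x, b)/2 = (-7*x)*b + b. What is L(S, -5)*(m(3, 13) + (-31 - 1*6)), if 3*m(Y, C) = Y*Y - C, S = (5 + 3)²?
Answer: -171350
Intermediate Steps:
S = 64 (S = 8² = 64)
L(x, b) = 2*b - 14*b*x (L(x, b) = 2*((-7*x)*b + b) = 2*(-7*b*x + b) = 2*(b - 7*b*x) = 2*b - 14*b*x)
m(Y, C) = -C/3 + Y²/3 (m(Y, C) = (Y*Y - C)/3 = (Y² - C)/3 = -C/3 + Y²/3)
L(S, -5)*(m(3, 13) + (-31 - 1*6)) = (2*(-5)*(1 - 7*64))*((-⅓*13 + (⅓)*3²) + (-31 - 1*6)) = (2*(-5)*(1 - 448))*((-13/3 + (⅓)*9) + (-31 - 6)) = (2*(-5)*(-447))*((-13/3 + 3) - 37) = 4470*(-4/3 - 37) = 4470*(-115/3) = -171350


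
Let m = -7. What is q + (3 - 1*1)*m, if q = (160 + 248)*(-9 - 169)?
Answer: -72638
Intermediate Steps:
q = -72624 (q = 408*(-178) = -72624)
q + (3 - 1*1)*m = -72624 + (3 - 1*1)*(-7) = -72624 + (3 - 1)*(-7) = -72624 + 2*(-7) = -72624 - 14 = -72638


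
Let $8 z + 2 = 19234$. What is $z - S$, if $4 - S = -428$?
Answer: $1972$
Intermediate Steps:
$S = 432$ ($S = 4 - -428 = 4 + 428 = 432$)
$z = 2404$ ($z = - \frac{1}{4} + \frac{1}{8} \cdot 19234 = - \frac{1}{4} + \frac{9617}{4} = 2404$)
$z - S = 2404 - 432 = 1972$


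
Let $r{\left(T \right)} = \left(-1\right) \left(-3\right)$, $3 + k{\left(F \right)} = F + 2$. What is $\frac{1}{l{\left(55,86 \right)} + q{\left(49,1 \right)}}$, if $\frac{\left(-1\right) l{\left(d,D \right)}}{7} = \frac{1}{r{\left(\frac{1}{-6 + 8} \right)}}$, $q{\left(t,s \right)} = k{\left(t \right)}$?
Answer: $\frac{3}{137} \approx 0.021898$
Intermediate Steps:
$k{\left(F \right)} = -1 + F$ ($k{\left(F \right)} = -3 + \left(F + 2\right) = -3 + \left(2 + F\right) = -1 + F$)
$q{\left(t,s \right)} = -1 + t$
$r{\left(T \right)} = 3$
$l{\left(d,D \right)} = - \frac{7}{3}$
$\frac{1}{l{\left(55,86 \right)} + q{\left(49,1 \right)}} = \frac{1}{- \frac{7}{3} + \left(-1 + 49\right)} = \frac{1}{- \frac{7}{3} + 48} = \frac{1}{\frac{137}{3}} = \frac{3}{137}$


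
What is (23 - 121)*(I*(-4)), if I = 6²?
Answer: 14112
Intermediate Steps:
I = 36
(23 - 121)*(I*(-4)) = (23 - 121)*(36*(-4)) = -98*(-144) = 14112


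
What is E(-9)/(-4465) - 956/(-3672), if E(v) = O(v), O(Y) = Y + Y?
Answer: 1083659/4098870 ≈ 0.26438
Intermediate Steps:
O(Y) = 2*Y
E(v) = 2*v
E(-9)/(-4465) - 956/(-3672) = (2*(-9))/(-4465) - 956/(-3672) = -18*(-1/4465) - 956*(-1/3672) = 18/4465 + 239/918 = 1083659/4098870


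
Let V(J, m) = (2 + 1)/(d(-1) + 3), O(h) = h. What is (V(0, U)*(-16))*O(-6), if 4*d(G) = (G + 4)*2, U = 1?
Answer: 64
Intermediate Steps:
d(G) = 2 + G/2 (d(G) = ((G + 4)*2)/4 = ((4 + G)*2)/4 = (8 + 2*G)/4 = 2 + G/2)
V(J, m) = ⅔ (V(J, m) = (2 + 1)/((2 + (½)*(-1)) + 3) = 3/((2 - ½) + 3) = 3/(3/2 + 3) = 3/(9/2) = 3*(2/9) = ⅔)
(V(0, U)*(-16))*O(-6) = ((⅔)*(-16))*(-6) = -32/3*(-6) = 64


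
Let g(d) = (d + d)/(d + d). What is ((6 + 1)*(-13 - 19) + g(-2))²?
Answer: 49729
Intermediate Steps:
g(d) = 1 (g(d) = (2*d)/((2*d)) = (2*d)*(1/(2*d)) = 1)
((6 + 1)*(-13 - 19) + g(-2))² = ((6 + 1)*(-13 - 19) + 1)² = (7*(-32) + 1)² = (-224 + 1)² = (-223)² = 49729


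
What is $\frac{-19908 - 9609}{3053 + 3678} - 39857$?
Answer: $- \frac{268306984}{6731} \approx -39861.0$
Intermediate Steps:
$\frac{-19908 - 9609}{3053 + 3678} - 39857 = - \frac{29517}{6731} - 39857 = - \frac{268306984}{6731}$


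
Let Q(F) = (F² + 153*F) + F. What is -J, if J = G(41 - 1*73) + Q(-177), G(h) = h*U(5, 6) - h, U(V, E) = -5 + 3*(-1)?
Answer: -4359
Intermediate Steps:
U(V, E) = -8 (U(V, E) = -5 - 3 = -8)
Q(F) = F² + 154*F
G(h) = -9*h (G(h) = h*(-8) - h = -8*h - h = -9*h)
J = 4359 (J = -9*(41 - 1*73) - 177*(154 - 177) = -9*(41 - 73) - 177*(-23) = -9*(-32) + 4071 = 288 + 4071 = 4359)
-J = -1*4359 = -4359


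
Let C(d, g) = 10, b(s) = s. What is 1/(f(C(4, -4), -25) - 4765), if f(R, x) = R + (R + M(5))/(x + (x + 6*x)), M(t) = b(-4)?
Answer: -100/475503 ≈ -0.00021030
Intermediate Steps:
M(t) = -4
f(R, x) = R + (-4 + R)/(8*x) (f(R, x) = R + (R - 4)/(x + (x + 6*x)) = R + (-4 + R)/(x + 7*x) = R + (-4 + R)/((8*x)) = R + (-4 + R)*(1/(8*x)) = R + (-4 + R)/(8*x))
1/(f(C(4, -4), -25) - 4765) = 1/((1/8)*(-4 + 10 + 8*10*(-25))/(-25) - 4765) = 1/((1/8)*(-1/25)*(-4 + 10 - 2000) - 4765) = 1/((1/8)*(-1/25)*(-1994) - 4765) = 1/(997/100 - 4765) = 1/(-475503/100) = -100/475503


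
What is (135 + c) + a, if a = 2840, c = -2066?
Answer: 909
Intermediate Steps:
(135 + c) + a = (135 - 2066) + 2840 = -1931 + 2840 = 909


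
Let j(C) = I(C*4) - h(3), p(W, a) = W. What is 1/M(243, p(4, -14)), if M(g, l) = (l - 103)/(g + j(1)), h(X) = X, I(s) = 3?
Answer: -27/11 ≈ -2.4545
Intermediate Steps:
j(C) = 0 (j(C) = 3 - 1*3 = 3 - 3 = 0)
M(g, l) = (-103 + l)/g (M(g, l) = (l - 103)/(g + 0) = (-103 + l)/g)
1/M(243, p(4, -14)) = 1/((-103 + 4)/243) = 1/((1/243)*(-99)) = 1/(-11/27) = -27/11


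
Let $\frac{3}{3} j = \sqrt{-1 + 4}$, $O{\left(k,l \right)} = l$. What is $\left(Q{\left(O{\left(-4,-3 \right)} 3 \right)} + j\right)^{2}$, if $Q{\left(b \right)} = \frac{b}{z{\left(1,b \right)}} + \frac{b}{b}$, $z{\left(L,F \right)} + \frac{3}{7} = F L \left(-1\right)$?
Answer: $\frac{1201}{400} - \frac{\sqrt{3}}{10} \approx 2.8293$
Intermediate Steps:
$z{\left(L,F \right)} = - \frac{3}{7} - F L$ ($z{\left(L,F \right)} = - \frac{3}{7} + F L \left(-1\right) = - \frac{3}{7} - F L$)
$Q{\left(b \right)} = 1 + \frac{b}{- \frac{3}{7} - b}$ ($Q{\left(b \right)} = \frac{b}{- \frac{3}{7} - b 1} + \frac{b}{b} = \frac{b}{- \frac{3}{7} - b} + 1 = 1 + \frac{b}{- \frac{3}{7} - b}$)
$j = \sqrt{3}$ ($j = \sqrt{-1 + 4} = \sqrt{3} \approx 1.732$)
$\left(Q{\left(O{\left(-4,-3 \right)} 3 \right)} + j\right)^{2} = \left(\frac{3}{3 + 7 \left(\left(-3\right) 3\right)} + \sqrt{3}\right)^{2} = \left(\frac{3}{3 + 7 \left(-9\right)} + \sqrt{3}\right)^{2} = \left(\frac{3}{3 - 63} + \sqrt{3}\right)^{2} = \left(\frac{3}{-60} + \sqrt{3}\right)^{2} = \left(3 \left(- \frac{1}{60}\right) + \sqrt{3}\right)^{2} = \left(- \frac{1}{20} + \sqrt{3}\right)^{2}$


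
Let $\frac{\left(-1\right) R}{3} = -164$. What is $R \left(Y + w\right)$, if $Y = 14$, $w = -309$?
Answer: $-145140$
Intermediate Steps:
$R = 492$ ($R = \left(-3\right) \left(-164\right) = 492$)
$R \left(Y + w\right) = 492 \left(14 - 309\right) = 492 \left(-295\right) = -145140$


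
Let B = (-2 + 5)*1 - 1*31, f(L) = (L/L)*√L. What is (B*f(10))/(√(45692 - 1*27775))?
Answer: -28*√179170/17917 ≈ -0.66149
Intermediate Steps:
f(L) = √L (f(L) = 1*√L = √L)
B = -28 (B = 3*1 - 31 = 3 - 31 = -28)
(B*f(10))/(√(45692 - 1*27775)) = (-28*√10)/(√(45692 - 1*27775)) = (-28*√10)/(√(45692 - 27775)) = (-28*√10)/(√17917) = (-28*√10)*(√17917/17917) = -28*√179170/17917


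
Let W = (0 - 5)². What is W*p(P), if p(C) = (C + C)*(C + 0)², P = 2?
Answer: 400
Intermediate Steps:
p(C) = 2*C³ (p(C) = (2*C)*C² = 2*C³)
W = 25 (W = (-5)² = 25)
W*p(P) = 25*(2*2³) = 25*(2*8) = 25*16 = 400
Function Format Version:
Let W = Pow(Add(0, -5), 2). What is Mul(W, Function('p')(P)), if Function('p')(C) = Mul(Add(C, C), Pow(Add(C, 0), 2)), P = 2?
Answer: 400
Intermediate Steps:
Function('p')(C) = Mul(2, Pow(C, 3)) (Function('p')(C) = Mul(Mul(2, C), Pow(C, 2)) = Mul(2, Pow(C, 3)))
W = 25 (W = Pow(-5, 2) = 25)
Mul(W, Function('p')(P)) = Mul(25, Mul(2, Pow(2, 3))) = Mul(25, Mul(2, 8)) = Mul(25, 16) = 400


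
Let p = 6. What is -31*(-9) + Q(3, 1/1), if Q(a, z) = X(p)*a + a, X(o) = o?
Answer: 300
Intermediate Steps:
Q(a, z) = 7*a (Q(a, z) = 6*a + a = 7*a)
-31*(-9) + Q(3, 1/1) = -31*(-9) + 7*3 = 279 + 21 = 300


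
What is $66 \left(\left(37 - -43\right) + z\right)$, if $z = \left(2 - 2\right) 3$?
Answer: $5280$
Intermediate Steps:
$z = 0$ ($z = 0 \cdot 3 = 0$)
$66 \left(\left(37 - -43\right) + z\right) = 66 \left(\left(37 - -43\right) + 0\right) = 66 \left(\left(37 + 43\right) + 0\right) = 66 \left(80 + 0\right) = 66 \cdot 80 = 5280$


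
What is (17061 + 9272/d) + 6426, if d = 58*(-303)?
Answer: 206375633/8787 ≈ 23486.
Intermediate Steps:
d = -17574
(17061 + 9272/d) + 6426 = (17061 + 9272/(-17574)) + 6426 = (17061 + 9272*(-1/17574)) + 6426 = (17061 - 4636/8787) + 6426 = 149910371/8787 + 6426 = 206375633/8787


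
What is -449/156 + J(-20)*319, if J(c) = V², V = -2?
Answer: 198607/156 ≈ 1273.1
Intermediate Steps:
J(c) = 4 (J(c) = (-2)² = 4)
-449/156 + J(-20)*319 = -449/156 + 4*319 = -449*1/156 + 1276 = -449/156 + 1276 = 198607/156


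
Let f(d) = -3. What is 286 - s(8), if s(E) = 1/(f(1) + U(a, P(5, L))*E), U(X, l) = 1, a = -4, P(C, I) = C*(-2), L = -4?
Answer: 1429/5 ≈ 285.80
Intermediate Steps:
P(C, I) = -2*C
s(E) = 1/(-3 + E) (s(E) = 1/(-3 + 1*E) = 1/(-3 + E))
286 - s(8) = 286 - 1/(-3 + 8) = 286 - 1/5 = 286 - 1*⅕ = 286 - ⅕ = 1429/5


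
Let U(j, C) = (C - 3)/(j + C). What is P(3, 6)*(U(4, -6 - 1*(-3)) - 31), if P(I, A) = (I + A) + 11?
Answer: -740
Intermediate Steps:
U(j, C) = (-3 + C)/(C + j)
P(I, A) = 11 + A + I (P(I, A) = (A + I) + 11 = 11 + A + I)
P(3, 6)*(U(4, -6 - 1*(-3)) - 31) = (11 + 6 + 3)*((-3 + (-6 - 1*(-3)))/((-6 - 1*(-3)) + 4) - 31) = 20*((-3 + (-6 + 3))/((-6 + 3) + 4) - 31) = 20*((-3 - 3)/(-3 + 4) - 31) = 20*(-6/1 - 31) = 20*(1*(-6) - 31) = 20*(-6 - 31) = 20*(-37) = -740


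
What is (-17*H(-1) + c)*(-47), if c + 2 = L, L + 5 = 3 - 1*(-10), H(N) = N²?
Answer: 517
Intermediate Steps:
L = 8 (L = -5 + (3 - 1*(-10)) = -5 + (3 + 10) = -5 + 13 = 8)
c = 6 (c = -2 + 8 = 6)
(-17*H(-1) + c)*(-47) = (-17*(-1)² + 6)*(-47) = (-17*1 + 6)*(-47) = (-17 + 6)*(-47) = -11*(-47) = 517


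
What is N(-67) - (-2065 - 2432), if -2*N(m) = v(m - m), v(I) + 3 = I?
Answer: 8997/2 ≈ 4498.5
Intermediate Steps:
v(I) = -3 + I
N(m) = 3/2 (N(m) = -(-3 + (m - m))/2 = -(-3 + 0)/2 = -1/2*(-3) = 3/2)
N(-67) - (-2065 - 2432) = 3/2 - (-2065 - 2432) = 3/2 - 1*(-4497) = 3/2 + 4497 = 8997/2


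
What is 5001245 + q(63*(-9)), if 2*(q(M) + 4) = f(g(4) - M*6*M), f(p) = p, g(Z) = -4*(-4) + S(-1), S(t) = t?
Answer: 8073563/2 ≈ 4.0368e+6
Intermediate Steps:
g(Z) = 15 (g(Z) = -4*(-4) - 1 = 16 - 1 = 15)
q(M) = 7/2 - 3*M**2 (q(M) = -4 + (15 - M*6*M)/2 = -4 + (15 - 6*M*M)/2 = -4 + (15 - 6*M**2)/2 = -4 + (15/2 - 3*M**2) = 7/2 - 3*M**2)
5001245 + q(63*(-9)) = 5001245 + (7/2 - 3*(63*(-9))**2) = 5001245 + (7/2 - 3*(-567)**2) = 5001245 + (7/2 - 3*321489) = 5001245 + (7/2 - 964467) = 5001245 - 1928927/2 = 8073563/2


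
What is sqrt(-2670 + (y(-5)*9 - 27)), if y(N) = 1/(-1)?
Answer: I*sqrt(2706) ≈ 52.019*I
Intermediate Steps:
y(N) = -1
sqrt(-2670 + (y(-5)*9 - 27)) = sqrt(-2670 + (-1*9 - 27)) = sqrt(-2670 + (-9 - 27)) = sqrt(-2670 - 36) = sqrt(-2706) = I*sqrt(2706)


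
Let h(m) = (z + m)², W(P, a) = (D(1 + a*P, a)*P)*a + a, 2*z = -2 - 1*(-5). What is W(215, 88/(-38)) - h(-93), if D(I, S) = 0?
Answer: -636467/76 ≈ -8374.6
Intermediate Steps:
z = 3/2 (z = (-2 - 1*(-5))/2 = (-2 + 5)/2 = (½)*3 = 3/2 ≈ 1.5000)
W(P, a) = a (W(P, a) = (0*P)*a + a = 0*a + a = 0 + a = a)
h(m) = (3/2 + m)²
W(215, 88/(-38)) - h(-93) = 88/(-38) - (3 + 2*(-93))²/4 = 88*(-1/38) - (3 - 186)²/4 = -44/19 - (-183)²/4 = -44/19 - 33489/4 = -636467/76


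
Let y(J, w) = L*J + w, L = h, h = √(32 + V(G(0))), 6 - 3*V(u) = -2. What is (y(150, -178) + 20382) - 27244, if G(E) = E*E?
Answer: -7040 + 100*√78 ≈ -6156.8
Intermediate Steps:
G(E) = E²
V(u) = 8/3 (V(u) = 2 - ⅓*(-2) = 2 + ⅔ = 8/3)
h = 2*√78/3 (h = √(32 + 8/3) = √(104/3) = 2*√78/3 ≈ 5.8878)
L = 2*√78/3 ≈ 5.8878
y(J, w) = w + 2*J*√78/3 (y(J, w) = (2*√78/3)*J + w = 2*J*√78/3 + w = w + 2*J*√78/3)
(y(150, -178) + 20382) - 27244 = ((-178 + (⅔)*150*√78) + 20382) - 27244 = ((-178 + 100*√78) + 20382) - 27244 = (20204 + 100*√78) - 27244 = -7040 + 100*√78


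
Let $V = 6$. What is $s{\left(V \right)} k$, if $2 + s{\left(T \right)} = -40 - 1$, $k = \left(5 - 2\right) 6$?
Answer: $-774$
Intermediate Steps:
$k = 18$ ($k = 3 \cdot 6 = 18$)
$s{\left(T \right)} = -43$ ($s{\left(T \right)} = -2 - 41 = -43$)
$s{\left(V \right)} k = \left(-43\right) 18 = -774$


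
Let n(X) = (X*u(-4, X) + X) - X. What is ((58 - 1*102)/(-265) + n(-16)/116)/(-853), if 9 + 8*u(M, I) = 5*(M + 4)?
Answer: -4937/13110610 ≈ -0.00037657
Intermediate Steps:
u(M, I) = 11/8 + 5*M/8 (u(M, I) = -9/8 + (5*(M + 4))/8 = -9/8 + (5*(4 + M))/8 = -9/8 + (20 + 5*M)/8 = -9/8 + (5/2 + 5*M/8) = 11/8 + 5*M/8)
n(X) = -9*X/8 (n(X) = (X*(11/8 + (5/8)*(-4)) + X) - X = (X*(11/8 - 5/2) + X) - X = (X*(-9/8) + X) - X = (-9*X/8 + X) - X = -X/8 - X = -9*X/8)
((58 - 1*102)/(-265) + n(-16)/116)/(-853) = ((58 - 1*102)/(-265) - 9/8*(-16)/116)/(-853) = ((58 - 102)*(-1/265) + 18*(1/116))*(-1/853) = (-44*(-1/265) + 9/58)*(-1/853) = (44/265 + 9/58)*(-1/853) = (4937/15370)*(-1/853) = -4937/13110610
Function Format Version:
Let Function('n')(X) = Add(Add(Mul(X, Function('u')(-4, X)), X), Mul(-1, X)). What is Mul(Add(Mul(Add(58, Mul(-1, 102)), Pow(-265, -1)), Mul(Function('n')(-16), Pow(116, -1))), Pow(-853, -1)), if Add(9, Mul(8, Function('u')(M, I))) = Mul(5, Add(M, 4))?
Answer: Rational(-4937, 13110610) ≈ -0.00037657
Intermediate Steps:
Function('u')(M, I) = Add(Rational(11, 8), Mul(Rational(5, 8), M)) (Function('u')(M, I) = Add(Rational(-9, 8), Mul(Rational(1, 8), Mul(5, Add(M, 4)))) = Add(Rational(-9, 8), Mul(Rational(1, 8), Mul(5, Add(4, M)))) = Add(Rational(-9, 8), Mul(Rational(1, 8), Add(20, Mul(5, M)))) = Add(Rational(-9, 8), Add(Rational(5, 2), Mul(Rational(5, 8), M))) = Add(Rational(11, 8), Mul(Rational(5, 8), M)))
Function('n')(X) = Mul(Rational(-9, 8), X) (Function('n')(X) = Add(Add(Mul(X, Add(Rational(11, 8), Mul(Rational(5, 8), -4))), X), Mul(-1, X)) = Add(Add(Mul(X, Add(Rational(11, 8), Rational(-5, 2))), X), Mul(-1, X)) = Add(Add(Mul(X, Rational(-9, 8)), X), Mul(-1, X)) = Add(Add(Mul(Rational(-9, 8), X), X), Mul(-1, X)) = Add(Mul(Rational(-1, 8), X), Mul(-1, X)) = Mul(Rational(-9, 8), X))
Mul(Add(Mul(Add(58, Mul(-1, 102)), Pow(-265, -1)), Mul(Function('n')(-16), Pow(116, -1))), Pow(-853, -1)) = Mul(Add(Mul(Add(58, Mul(-1, 102)), Pow(-265, -1)), Mul(Mul(Rational(-9, 8), -16), Pow(116, -1))), Pow(-853, -1)) = Mul(Add(Mul(Add(58, -102), Rational(-1, 265)), Mul(18, Rational(1, 116))), Rational(-1, 853)) = Mul(Add(Mul(-44, Rational(-1, 265)), Rational(9, 58)), Rational(-1, 853)) = Mul(Add(Rational(44, 265), Rational(9, 58)), Rational(-1, 853)) = Mul(Rational(4937, 15370), Rational(-1, 853)) = Rational(-4937, 13110610)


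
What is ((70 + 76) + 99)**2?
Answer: 60025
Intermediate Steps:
((70 + 76) + 99)**2 = (146 + 99)**2 = 245**2 = 60025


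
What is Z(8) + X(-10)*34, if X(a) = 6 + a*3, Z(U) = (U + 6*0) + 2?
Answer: -806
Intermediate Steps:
Z(U) = 2 + U (Z(U) = (U + 0) + 2 = U + 2 = 2 + U)
X(a) = 6 + 3*a
Z(8) + X(-10)*34 = (2 + 8) + (6 + 3*(-10))*34 = 10 + (6 - 30)*34 = 10 - 24*34 = 10 - 816 = -806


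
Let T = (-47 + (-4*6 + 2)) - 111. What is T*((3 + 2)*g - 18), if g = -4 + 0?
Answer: 6840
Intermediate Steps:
g = -4
T = -180 (T = (-47 + (-24 + 2)) - 111 = (-47 - 22) - 111 = -69 - 111 = -180)
T*((3 + 2)*g - 18) = -180*((3 + 2)*(-4) - 18) = -180*(5*(-4) - 18) = -180*(-20 - 18) = -180*(-38) = 6840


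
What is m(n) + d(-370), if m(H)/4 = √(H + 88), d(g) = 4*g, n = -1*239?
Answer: -1480 + 4*I*√151 ≈ -1480.0 + 49.153*I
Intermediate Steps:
n = -239
m(H) = 4*√(88 + H) (m(H) = 4*√(H + 88) = 4*√(88 + H))
m(n) + d(-370) = 4*√(88 - 239) + 4*(-370) = 4*√(-151) - 1480 = 4*(I*√151) - 1480 = 4*I*√151 - 1480 = -1480 + 4*I*√151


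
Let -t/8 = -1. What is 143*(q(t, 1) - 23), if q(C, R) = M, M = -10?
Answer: -4719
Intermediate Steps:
t = 8 (t = -8*(-1) = 8)
q(C, R) = -10
143*(q(t, 1) - 23) = 143*(-10 - 23) = 143*(-33) = -4719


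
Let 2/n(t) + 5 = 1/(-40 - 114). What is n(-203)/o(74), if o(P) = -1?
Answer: 308/771 ≈ 0.39948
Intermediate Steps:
n(t) = -308/771 (n(t) = 2/(-5 + 1/(-40 - 114)) = 2/(-5 + 1/(-154)) = 2/(-5 - 1/154) = 2/(-771/154) = 2*(-154/771) = -308/771)
n(-203)/o(74) = -308/771/(-1) = -308/771*(-1) = 308/771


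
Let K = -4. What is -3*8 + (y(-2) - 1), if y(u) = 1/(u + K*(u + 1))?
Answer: -49/2 ≈ -24.500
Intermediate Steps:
y(u) = 1/(-4 - 3*u) (y(u) = 1/(u - 4*(u + 1)) = 1/(u - 4*(1 + u)) = 1/(u + (-4 - 4*u)) = 1/(-4 - 3*u))
-3*8 + (y(-2) - 1) = -3*8 + (-1/(4 + 3*(-2)) - 1) = -24 + (-1/(4 - 6) - 1) = -24 + (-1/(-2) - 1) = -24 + (-1*(-1/2) - 1) = -24 + (1/2 - 1) = -24 - 1/2 = -49/2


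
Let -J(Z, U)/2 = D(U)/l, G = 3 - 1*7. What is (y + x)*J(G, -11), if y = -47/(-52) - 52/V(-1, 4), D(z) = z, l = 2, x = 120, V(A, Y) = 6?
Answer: 192599/156 ≈ 1234.6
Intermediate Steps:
G = -4 (G = 3 - 7 = -4)
J(Z, U) = -U (J(Z, U) = -2*U/2 = -U)
y = -1211/156 (y = -47/(-52) - 52/6 = -47*(-1/52) - 52*1/6 = 47/52 - 26/3 = -1211/156 ≈ -7.7628)
(y + x)*J(G, -11) = (-1211/156 + 120)*(-1*(-11)) = (17509/156)*11 = 192599/156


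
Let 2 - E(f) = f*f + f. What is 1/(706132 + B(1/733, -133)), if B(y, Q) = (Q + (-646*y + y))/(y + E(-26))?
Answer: 474983/335400793890 ≈ 1.4162e-6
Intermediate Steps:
E(f) = 2 - f - f² (E(f) = 2 - (f*f + f) = 2 - (f² + f) = 2 - (f + f²) = 2 + (-f - f²) = 2 - f - f²)
B(y, Q) = (Q - 645*y)/(-648 + y) (B(y, Q) = (Q + (-646*y + y))/(y + (2 - 1*(-26) - 1*(-26)²)) = (Q - 645*y)/(y + (2 + 26 - 1*676)) = (Q - 645*y)/(y + (2 + 26 - 676)) = (Q - 645*y)/(y - 648) = (Q - 645*y)/(-648 + y))
1/(706132 + B(1/733, -133)) = 1/(706132 + (-133 - 645/733)/(-648 + 1/733)) = 1/(706132 + (-133 - 645*1/733)/(-648 + 1/733)) = 1/(706132 + (-133 - 645/733)/(-474983/733)) = 1/(706132 - 733/474983*(-98134/733)) = 1/(706132 + 98134/474983) = 1/(335400793890/474983) = 474983/335400793890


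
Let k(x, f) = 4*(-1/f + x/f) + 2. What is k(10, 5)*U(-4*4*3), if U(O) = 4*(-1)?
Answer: -184/5 ≈ -36.800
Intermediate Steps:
k(x, f) = 2 - 4/f + 4*x/f (k(x, f) = (-4/f + 4*x/f) + 2 = 2 - 4/f + 4*x/f)
U(O) = -4
k(10, 5)*U(-4*4*3) = (2*(-2 + 5 + 2*10)/5)*(-4) = (2*(⅕)*(-2 + 5 + 20))*(-4) = (2*(⅕)*23)*(-4) = (46/5)*(-4) = -184/5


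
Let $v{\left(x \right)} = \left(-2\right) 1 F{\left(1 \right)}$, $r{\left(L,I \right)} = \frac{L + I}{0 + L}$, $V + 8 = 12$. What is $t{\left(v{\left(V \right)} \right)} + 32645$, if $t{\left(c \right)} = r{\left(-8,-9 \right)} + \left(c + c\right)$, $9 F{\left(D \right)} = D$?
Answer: $\frac{2350561}{72} \approx 32647.0$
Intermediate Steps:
$V = 4$ ($V = -8 + 12 = 4$)
$F{\left(D \right)} = \frac{D}{9}$
$r{\left(L,I \right)} = \frac{I + L}{L}$
$v{\left(x \right)} = - \frac{2}{9}$ ($v{\left(x \right)} = \left(-2\right) 1 \cdot \frac{1}{9} \cdot 1 = \left(-2\right) \frac{1}{9} = - \frac{2}{9}$)
$t{\left(c \right)} = \frac{17}{8} + 2 c$ ($t{\left(c \right)} = \frac{-9 - 8}{-8} + \left(c + c\right) = \left(- \frac{1}{8}\right) \left(-17\right) + 2 c = \frac{17}{8} + 2 c$)
$t{\left(v{\left(V \right)} \right)} + 32645 = \left(\frac{17}{8} + 2 \left(- \frac{2}{9}\right)\right) + 32645 = \left(\frac{17}{8} - \frac{4}{9}\right) + 32645 = \frac{121}{72} + 32645 = \frac{2350561}{72}$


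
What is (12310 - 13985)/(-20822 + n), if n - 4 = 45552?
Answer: -1675/24734 ≈ -0.067721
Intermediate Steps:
n = 45556 (n = 4 + 45552 = 45556)
(12310 - 13985)/(-20822 + n) = (12310 - 13985)/(-20822 + 45556) = -1675/24734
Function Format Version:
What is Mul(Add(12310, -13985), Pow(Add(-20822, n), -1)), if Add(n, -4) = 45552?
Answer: Rational(-1675, 24734) ≈ -0.067721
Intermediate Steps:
n = 45556 (n = Add(4, 45552) = 45556)
Mul(Add(12310, -13985), Pow(Add(-20822, n), -1)) = Mul(Add(12310, -13985), Pow(Add(-20822, 45556), -1)) = Mul(-1675, Pow(24734, -1)) = Mul(-1675, Rational(1, 24734)) = Rational(-1675, 24734)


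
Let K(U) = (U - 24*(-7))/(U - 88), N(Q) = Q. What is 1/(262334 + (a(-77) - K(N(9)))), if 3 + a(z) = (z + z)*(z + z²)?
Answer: -79/50471106 ≈ -1.5653e-6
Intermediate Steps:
a(z) = -3 + 2*z*(z + z²) (a(z) = -3 + (z + z)*(z + z²) = -3 + (2*z)*(z + z²) = -3 + 2*z*(z + z²))
K(U) = (168 + U)/(-88 + U) (K(U) = (U + 168)/(-88 + U) = (168 + U)/(-88 + U))
1/(262334 + (a(-77) - K(N(9)))) = 1/(262334 + ((-3 + 2*(-77)² + 2*(-77)³) - (168 + 9)/(-88 + 9))) = 1/(262334 + ((-3 + 2*5929 + 2*(-456533)) - 177/(-79))) = 1/(262334 + ((-3 + 11858 - 913066) - (-1)*177/79)) = 1/(262334 + (-901211 - 1*(-177/79))) = 1/(262334 + (-901211 + 177/79)) = 1/(262334 - 71195492/79) = 1/(-50471106/79) = -79/50471106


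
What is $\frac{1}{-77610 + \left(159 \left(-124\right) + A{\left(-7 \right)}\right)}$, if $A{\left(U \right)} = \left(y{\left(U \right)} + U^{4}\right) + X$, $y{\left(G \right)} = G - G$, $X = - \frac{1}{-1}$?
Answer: $- \frac{1}{94924} \approx -1.0535 \cdot 10^{-5}$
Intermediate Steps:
$X = 1$ ($X = \left(-1\right) \left(-1\right) = 1$)
$y{\left(G \right)} = 0$
$A{\left(U \right)} = 1 + U^{4}$ ($A{\left(U \right)} = \left(0 + U^{4}\right) + 1 = U^{4} + 1 = 1 + U^{4}$)
$\frac{1}{-77610 + \left(159 \left(-124\right) + A{\left(-7 \right)}\right)} = \frac{1}{-77610 + \left(159 \left(-124\right) + \left(1 + \left(-7\right)^{4}\right)\right)} = \frac{1}{-77610 + \left(-19716 + \left(1 + 2401\right)\right)} = \frac{1}{-77610 + \left(-19716 + 2402\right)} = \frac{1}{-77610 - 17314} = \frac{1}{-94924} = - \frac{1}{94924}$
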